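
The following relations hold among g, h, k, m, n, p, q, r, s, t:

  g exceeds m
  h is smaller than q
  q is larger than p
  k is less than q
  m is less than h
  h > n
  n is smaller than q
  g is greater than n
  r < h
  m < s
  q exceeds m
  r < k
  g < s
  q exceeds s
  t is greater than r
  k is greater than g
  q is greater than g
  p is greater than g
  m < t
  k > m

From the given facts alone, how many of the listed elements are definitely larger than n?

6

The elements the relations force above n are g, k, s, p, h, q — no chain reaches any other.
That is 6.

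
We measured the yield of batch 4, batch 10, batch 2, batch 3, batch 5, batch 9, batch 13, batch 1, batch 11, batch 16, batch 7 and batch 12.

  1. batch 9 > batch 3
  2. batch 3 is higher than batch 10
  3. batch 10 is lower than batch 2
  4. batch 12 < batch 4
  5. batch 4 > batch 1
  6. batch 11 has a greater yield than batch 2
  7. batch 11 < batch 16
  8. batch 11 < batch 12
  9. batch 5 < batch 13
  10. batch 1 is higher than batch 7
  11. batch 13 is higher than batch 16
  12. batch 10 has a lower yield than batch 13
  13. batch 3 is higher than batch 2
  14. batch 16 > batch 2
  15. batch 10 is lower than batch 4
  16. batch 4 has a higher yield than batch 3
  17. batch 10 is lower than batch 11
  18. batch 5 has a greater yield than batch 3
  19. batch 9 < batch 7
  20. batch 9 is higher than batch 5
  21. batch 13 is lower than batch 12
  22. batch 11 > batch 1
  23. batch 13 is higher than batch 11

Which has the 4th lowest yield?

Chaining the given pairs: batch 10 < batch 2 < batch 3 < batch 5 < batch 9 < batch 7 < batch 1 < batch 11 < batch 16 < batch 13 < batch 12 < batch 4.
Counting 4 from the smallest end gives batch 5.

batch 5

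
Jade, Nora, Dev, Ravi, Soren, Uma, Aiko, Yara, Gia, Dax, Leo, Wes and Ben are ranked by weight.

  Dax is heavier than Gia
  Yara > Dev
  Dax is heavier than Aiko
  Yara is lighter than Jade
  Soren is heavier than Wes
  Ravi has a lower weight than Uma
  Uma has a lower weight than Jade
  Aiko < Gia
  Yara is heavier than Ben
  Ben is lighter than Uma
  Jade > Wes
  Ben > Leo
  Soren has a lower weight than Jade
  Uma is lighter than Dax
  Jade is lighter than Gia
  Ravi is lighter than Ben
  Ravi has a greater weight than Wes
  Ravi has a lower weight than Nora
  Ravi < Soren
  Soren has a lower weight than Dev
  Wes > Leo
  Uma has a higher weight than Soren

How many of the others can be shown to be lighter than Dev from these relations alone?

The elements the relations force below Dev are Leo, Wes, Ravi, Soren — no chain reaches any other.
That is 4.

4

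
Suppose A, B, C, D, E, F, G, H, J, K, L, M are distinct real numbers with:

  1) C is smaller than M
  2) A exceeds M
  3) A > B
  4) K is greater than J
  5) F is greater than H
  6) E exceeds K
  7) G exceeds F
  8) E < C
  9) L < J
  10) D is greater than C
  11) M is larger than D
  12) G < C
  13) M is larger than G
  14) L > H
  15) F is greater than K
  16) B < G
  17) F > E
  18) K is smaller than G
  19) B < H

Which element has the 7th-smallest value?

Chaining the given pairs: B < H < L < J < K < E < F < G < C < D < M < A.
Counting 7 from the smallest end gives F.

F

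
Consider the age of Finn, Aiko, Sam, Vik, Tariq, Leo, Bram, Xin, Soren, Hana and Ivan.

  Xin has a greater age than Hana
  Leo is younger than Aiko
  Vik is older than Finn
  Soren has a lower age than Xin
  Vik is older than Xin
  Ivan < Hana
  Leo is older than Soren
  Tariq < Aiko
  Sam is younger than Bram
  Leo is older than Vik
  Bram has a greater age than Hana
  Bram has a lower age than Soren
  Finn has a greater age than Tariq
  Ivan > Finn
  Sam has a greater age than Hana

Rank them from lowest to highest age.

Tariq < Finn < Ivan < Hana < Sam < Bram < Soren < Xin < Vik < Leo < Aiko

Nothing is placed below Tariq, so it is least; from there Tariq < Finn; Finn < Ivan; Ivan < Hana; Hana < Sam; Sam < Bram; Bram < Soren; Soren < Xin; Xin < Vik; Vik < Leo; Leo < Aiko, each given directly.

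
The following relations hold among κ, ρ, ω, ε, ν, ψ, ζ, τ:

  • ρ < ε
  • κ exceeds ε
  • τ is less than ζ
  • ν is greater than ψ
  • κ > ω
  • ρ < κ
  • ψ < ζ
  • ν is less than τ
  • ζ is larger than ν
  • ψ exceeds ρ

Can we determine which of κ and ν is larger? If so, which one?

Following every chain through ν: above ν we get τ, ζ; below ν we get ρ, ψ.
κ is not reached, and no chain runs the other way from κ to ν.
So the given relations leave the order of ν and κ undetermined.

undetermined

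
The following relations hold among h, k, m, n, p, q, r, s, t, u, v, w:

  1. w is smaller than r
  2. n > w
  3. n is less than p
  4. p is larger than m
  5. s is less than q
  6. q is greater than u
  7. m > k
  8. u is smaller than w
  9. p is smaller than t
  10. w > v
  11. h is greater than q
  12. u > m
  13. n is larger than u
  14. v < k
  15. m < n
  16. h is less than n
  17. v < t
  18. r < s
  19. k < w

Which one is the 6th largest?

The consecutive relations fix a unique order: v < k < m < u < w < r < s < q < h < n < p < t.
The 6th largest is s.

s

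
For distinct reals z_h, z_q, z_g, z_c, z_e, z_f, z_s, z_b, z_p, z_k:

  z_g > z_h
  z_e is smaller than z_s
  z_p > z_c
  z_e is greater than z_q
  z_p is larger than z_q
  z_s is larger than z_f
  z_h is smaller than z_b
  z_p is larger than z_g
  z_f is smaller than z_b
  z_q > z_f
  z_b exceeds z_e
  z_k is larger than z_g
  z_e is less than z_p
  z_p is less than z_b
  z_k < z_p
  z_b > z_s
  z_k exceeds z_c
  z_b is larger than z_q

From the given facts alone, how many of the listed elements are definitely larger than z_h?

The elements the relations force above z_h are z_g, z_k, z_p, z_b — no chain reaches any other.
That is 4.

4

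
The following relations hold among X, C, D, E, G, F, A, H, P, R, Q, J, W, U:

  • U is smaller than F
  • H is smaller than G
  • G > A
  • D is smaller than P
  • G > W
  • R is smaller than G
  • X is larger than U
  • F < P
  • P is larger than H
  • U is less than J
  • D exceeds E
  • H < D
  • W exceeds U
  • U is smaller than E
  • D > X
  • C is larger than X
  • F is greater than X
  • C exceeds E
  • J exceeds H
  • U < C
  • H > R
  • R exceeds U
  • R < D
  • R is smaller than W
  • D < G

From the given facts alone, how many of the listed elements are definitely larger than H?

From H the given relations immediately reach D, J, G, P.
No other element is forced above H by the given relations, so the count is 4.

4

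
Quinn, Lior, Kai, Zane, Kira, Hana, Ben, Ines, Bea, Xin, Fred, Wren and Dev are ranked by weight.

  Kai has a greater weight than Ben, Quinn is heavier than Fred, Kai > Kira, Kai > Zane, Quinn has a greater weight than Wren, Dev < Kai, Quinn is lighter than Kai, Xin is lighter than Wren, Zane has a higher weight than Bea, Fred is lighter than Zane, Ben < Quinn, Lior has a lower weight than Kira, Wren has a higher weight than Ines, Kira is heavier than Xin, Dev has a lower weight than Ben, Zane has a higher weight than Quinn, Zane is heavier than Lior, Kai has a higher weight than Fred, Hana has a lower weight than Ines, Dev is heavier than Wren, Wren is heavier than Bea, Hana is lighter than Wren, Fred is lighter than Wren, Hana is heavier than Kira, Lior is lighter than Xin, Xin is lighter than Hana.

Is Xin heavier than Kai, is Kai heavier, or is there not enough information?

Kai

Xin < Kira < Hana < Ines < Wren < Dev < Ben < Quinn < Zane < Kai, by transitivity through Kira, Hana, Ines, Wren, Dev, Ben, Quinn, Zane.
So Kai is heavier.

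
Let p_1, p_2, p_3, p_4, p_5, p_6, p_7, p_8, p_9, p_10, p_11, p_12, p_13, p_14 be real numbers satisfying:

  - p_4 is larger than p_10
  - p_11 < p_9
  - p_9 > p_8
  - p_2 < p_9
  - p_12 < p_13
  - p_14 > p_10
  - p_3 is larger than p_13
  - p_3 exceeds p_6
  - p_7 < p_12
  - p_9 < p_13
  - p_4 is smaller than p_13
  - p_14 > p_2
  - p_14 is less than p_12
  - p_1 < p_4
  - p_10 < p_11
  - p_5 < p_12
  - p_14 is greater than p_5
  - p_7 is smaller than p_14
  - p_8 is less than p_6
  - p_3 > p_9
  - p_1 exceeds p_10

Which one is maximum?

p_3

p_7 is not greatest since p_7 < p_12; p_10 is not greatest since p_10 < p_14; p_5 is not greatest since p_5 < p_12; p_8 is not greatest since p_8 < p_6; p_11 is not greatest since p_11 < p_9; p_2 is not greatest since p_2 < p_14; p_14 is not greatest since p_14 < p_12; p_1 is not greatest since p_1 < p_4; p_9 is not greatest since p_9 < p_13; p_4 is not greatest since p_4 < p_13; p_12 is not greatest since p_12 < p_13; p_13 is not greatest since p_13 < p_3; p_6 is not greatest since p_6 < p_3.
Only p_3 has nothing above it, so p_3 is the maximum.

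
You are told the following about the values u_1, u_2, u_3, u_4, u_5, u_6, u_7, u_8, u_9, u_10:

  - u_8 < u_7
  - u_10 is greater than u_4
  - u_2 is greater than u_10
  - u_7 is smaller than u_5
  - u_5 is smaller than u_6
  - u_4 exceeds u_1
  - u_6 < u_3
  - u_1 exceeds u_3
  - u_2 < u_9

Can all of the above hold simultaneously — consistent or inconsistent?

consistent

Every relation is compatible with u_8 < u_7 < u_5 < u_6 < u_3 < u_1 < u_4 < u_10 < u_2 < u_9; the set is consistent.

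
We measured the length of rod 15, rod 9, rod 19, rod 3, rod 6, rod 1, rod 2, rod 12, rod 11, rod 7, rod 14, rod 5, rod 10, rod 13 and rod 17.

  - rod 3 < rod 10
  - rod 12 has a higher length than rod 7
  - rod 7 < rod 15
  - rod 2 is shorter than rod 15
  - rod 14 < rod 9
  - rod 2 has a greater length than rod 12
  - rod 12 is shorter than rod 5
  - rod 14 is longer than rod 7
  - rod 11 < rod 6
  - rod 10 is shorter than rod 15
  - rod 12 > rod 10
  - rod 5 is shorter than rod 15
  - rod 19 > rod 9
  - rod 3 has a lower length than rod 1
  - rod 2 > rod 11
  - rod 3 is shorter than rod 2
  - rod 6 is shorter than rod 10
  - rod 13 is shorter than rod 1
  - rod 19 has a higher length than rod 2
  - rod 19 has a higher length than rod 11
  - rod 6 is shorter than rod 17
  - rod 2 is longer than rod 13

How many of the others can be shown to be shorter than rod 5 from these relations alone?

6

The elements the relations force below rod 5 are rod 7, rod 11, rod 6, rod 3, rod 10, rod 12 — no chain reaches any other.
That is 6.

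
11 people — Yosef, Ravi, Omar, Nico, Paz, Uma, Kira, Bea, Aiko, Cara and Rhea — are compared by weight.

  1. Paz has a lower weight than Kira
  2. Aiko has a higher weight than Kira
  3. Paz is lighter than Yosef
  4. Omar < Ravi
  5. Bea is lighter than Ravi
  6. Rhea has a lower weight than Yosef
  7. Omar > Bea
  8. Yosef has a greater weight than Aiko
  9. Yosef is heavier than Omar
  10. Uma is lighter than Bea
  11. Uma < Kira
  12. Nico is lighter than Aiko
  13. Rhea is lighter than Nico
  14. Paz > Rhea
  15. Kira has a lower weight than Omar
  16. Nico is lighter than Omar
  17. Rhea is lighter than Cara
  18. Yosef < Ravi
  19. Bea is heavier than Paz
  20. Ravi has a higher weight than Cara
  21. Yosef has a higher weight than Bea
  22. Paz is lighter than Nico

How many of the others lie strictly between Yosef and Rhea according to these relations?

6

Chaining upward from Rhea reaches: Paz, Bea, Cara, Kira, Nico, Aiko, Omar, Ravi.
Chaining downward from Yosef reaches: Uma, Paz, Bea, Kira, Nico, Aiko, Omar.
Strictly between Rhea and Yosef are those in both lists: Paz, Bea, Kira, Nico, Aiko, Omar — 6 elements.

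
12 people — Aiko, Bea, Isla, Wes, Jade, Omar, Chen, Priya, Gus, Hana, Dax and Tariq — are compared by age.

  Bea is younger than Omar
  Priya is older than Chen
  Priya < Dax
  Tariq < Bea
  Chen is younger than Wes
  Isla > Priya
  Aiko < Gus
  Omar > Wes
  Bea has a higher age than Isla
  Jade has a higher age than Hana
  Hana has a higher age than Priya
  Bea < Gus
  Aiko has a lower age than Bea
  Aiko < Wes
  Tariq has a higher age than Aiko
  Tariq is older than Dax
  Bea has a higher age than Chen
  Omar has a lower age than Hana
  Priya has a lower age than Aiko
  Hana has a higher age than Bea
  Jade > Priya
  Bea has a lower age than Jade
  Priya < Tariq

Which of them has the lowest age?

Priya is not least since Chen < Priya; Aiko is not least since Priya < Aiko; Wes is not least since Chen < Wes; Isla is not least since Priya < Isla; Dax is not least since Priya < Dax; Tariq is not least since Priya < Tariq; Bea is not least since Chen < Bea; Omar is not least since Wes < Omar; Hana is not least since Omar < Hana; Jade is not least since Bea < Jade; Gus is not least since Aiko < Gus.
Only Chen has nothing below it, so Chen is the lowest age.

Chen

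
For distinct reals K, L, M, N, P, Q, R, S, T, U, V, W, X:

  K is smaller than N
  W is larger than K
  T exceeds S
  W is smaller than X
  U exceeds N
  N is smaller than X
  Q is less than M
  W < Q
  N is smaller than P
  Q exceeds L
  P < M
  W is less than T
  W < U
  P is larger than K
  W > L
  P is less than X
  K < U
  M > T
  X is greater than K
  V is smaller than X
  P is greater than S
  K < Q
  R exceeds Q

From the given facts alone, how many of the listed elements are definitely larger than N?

4

From N the given relations immediately reach P, U, X.
From those, M — 4 in total.
No other element is forced above N by the given relations, so the count is 4.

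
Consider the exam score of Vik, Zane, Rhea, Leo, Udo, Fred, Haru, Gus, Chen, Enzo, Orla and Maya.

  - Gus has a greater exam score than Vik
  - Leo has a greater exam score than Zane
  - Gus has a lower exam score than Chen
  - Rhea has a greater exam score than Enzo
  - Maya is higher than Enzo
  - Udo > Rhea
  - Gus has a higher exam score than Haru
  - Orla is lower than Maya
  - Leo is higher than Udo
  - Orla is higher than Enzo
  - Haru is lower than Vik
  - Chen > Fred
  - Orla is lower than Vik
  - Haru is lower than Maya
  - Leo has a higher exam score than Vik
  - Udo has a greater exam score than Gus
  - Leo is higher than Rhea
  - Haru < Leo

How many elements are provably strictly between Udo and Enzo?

The relations place Enzo below Udo. An element lies strictly between them when it is forced above Enzo and also forced below Udo.
Above Enzo: {Orla, Vik, Maya, Gus, Chen, Rhea, Leo}. Below Udo: {Haru, Orla, Vik, Gus, Rhea}.
Intersection: {Orla, Vik, Gus, Rhea} — 4.

4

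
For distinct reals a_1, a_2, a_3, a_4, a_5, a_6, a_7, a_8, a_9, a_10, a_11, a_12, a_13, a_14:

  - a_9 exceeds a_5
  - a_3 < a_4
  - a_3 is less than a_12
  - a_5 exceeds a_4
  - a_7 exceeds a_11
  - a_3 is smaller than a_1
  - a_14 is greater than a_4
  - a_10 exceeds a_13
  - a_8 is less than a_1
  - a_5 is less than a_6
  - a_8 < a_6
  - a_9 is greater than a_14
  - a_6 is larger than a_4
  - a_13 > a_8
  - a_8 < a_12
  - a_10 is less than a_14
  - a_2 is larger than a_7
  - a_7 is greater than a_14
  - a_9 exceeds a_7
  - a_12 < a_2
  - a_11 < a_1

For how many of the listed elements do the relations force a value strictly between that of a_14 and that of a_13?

Chaining upward from a_13 reaches: a_10, a_7, a_2, a_9.
Chaining downward from a_14 reaches: a_8, a_3, a_4, a_10.
Strictly between a_13 and a_14 are those in both lists: a_10 — 1 element.

1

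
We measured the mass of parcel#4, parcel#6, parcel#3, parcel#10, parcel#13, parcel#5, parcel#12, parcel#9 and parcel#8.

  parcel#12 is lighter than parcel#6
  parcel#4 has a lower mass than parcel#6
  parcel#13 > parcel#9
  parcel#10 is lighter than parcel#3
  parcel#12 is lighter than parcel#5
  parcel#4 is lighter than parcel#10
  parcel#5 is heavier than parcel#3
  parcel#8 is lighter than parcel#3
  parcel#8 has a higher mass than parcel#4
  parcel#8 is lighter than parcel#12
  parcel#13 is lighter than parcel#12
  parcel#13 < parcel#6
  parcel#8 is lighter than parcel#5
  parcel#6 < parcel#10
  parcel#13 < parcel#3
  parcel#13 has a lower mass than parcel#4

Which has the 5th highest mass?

parcel#12

The consecutive relations fix a unique order: parcel#9 < parcel#13 < parcel#4 < parcel#8 < parcel#12 < parcel#6 < parcel#10 < parcel#3 < parcel#5.
The 5th largest is parcel#12.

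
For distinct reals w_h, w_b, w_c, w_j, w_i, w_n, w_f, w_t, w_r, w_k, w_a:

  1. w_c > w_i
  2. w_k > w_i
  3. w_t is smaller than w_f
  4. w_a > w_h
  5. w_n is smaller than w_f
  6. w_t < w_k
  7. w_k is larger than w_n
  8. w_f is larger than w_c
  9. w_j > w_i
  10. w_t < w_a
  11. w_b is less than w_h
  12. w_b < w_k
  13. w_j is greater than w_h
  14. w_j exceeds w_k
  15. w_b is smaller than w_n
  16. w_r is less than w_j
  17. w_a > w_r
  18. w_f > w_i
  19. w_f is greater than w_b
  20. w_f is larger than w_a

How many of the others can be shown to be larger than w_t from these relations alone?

Directly above w_t: w_k, w_a, w_f.
One step further: w_j (4 so far).
Nothing else is reachable above w_t; 4 in all.

4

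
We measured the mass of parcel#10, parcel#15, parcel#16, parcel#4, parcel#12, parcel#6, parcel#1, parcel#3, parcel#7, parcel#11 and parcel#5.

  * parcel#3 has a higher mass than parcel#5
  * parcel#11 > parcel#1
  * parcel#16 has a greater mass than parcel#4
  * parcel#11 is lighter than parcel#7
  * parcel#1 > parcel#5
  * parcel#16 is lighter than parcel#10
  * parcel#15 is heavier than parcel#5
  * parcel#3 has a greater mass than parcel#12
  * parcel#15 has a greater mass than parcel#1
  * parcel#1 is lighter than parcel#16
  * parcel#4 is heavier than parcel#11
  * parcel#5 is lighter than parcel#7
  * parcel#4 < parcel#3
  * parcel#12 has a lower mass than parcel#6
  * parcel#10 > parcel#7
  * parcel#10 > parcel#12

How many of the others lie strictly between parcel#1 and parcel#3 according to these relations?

Chaining upward from parcel#1 reaches: parcel#11, parcel#7, parcel#4, parcel#16, parcel#15, parcel#10.
Chaining downward from parcel#3 reaches: parcel#5, parcel#12, parcel#11, parcel#4.
Strictly between parcel#1 and parcel#3 are those in both lists: parcel#11, parcel#4 — 2 elements.

2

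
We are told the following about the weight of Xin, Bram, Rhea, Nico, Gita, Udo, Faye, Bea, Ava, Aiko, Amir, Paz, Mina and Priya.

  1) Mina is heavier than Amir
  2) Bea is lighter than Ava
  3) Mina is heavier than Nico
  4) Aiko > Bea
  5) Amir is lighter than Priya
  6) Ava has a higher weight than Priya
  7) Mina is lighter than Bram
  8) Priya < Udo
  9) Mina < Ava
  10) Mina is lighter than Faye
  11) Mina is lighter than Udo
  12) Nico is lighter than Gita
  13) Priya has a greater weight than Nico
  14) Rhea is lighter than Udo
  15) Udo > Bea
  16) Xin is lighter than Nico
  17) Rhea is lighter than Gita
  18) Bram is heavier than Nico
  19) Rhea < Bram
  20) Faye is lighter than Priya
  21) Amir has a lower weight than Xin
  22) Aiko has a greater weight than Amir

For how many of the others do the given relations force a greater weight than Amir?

10

From Amir the given relations immediately reach Xin, Mina, Aiko, Priya.
From those, Nico, Faye, Bram, Ava, Udo — 9 in total.
From those, Gita — 10 in total.
Nothing else is reachable above Amir; 10 in all.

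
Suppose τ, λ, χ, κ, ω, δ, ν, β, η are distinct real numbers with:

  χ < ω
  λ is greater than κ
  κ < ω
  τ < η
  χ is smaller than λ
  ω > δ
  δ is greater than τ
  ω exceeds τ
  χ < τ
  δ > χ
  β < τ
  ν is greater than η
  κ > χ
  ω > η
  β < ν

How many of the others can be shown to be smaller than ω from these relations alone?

The elements the relations force below ω are χ, β, κ, τ, η, δ — no chain reaches any other.
That is 6.

6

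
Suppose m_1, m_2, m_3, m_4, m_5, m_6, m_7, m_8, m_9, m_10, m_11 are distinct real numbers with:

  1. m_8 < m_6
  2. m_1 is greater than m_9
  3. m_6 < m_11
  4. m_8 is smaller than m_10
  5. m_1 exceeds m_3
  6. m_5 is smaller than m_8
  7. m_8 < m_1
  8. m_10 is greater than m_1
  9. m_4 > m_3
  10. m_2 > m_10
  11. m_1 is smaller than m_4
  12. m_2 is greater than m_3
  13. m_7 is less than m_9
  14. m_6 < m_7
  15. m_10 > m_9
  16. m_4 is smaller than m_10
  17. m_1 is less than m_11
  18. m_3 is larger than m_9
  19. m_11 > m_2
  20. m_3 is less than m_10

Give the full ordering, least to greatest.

m_5 < m_8 < m_6 < m_7 < m_9 < m_3 < m_1 < m_4 < m_10 < m_2 < m_11

Each adjacent pair is fixed by a given relation: m_5 < m_8; m_8 < m_6; m_6 < m_7; m_7 < m_9; m_9 < m_3; m_3 < m_1; m_1 < m_4; m_4 < m_10; m_10 < m_2; m_2 < m_11. Chaining them end to end gives the full order.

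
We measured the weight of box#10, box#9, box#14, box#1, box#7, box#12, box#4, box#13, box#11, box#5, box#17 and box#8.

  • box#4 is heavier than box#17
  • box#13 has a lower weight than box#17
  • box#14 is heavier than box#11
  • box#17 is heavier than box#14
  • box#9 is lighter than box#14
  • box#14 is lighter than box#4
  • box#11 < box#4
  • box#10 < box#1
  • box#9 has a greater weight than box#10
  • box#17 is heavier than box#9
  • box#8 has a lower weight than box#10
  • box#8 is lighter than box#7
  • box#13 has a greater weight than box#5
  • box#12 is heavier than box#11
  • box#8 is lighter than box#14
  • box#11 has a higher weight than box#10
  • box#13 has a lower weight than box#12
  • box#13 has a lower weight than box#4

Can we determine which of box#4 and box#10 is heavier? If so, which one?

box#4

box#10 < box#9 and box#9 < box#14 give box#10 < box#14.
With box#14 < box#17: box#10 < box#9 < box#14 < box#17.
With box#17 < box#4: box#10 < box#9 < box#14 < box#17 < box#4.
So box#4 is heavier.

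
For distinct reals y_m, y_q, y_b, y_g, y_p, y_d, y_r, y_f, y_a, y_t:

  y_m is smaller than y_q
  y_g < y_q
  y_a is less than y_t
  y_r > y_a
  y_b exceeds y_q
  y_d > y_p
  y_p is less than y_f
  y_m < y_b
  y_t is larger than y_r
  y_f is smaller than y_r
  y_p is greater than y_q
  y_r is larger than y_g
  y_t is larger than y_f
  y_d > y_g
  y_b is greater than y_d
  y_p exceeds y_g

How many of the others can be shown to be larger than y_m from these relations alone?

7

From y_m the given relations immediately reach y_q, y_b.
From those, y_p — 3 in total.
From those, y_f, y_d — 5 in total.
From those, y_r, y_t — 7 in total.
No other element is forced above y_m by the given relations, so the count is 7.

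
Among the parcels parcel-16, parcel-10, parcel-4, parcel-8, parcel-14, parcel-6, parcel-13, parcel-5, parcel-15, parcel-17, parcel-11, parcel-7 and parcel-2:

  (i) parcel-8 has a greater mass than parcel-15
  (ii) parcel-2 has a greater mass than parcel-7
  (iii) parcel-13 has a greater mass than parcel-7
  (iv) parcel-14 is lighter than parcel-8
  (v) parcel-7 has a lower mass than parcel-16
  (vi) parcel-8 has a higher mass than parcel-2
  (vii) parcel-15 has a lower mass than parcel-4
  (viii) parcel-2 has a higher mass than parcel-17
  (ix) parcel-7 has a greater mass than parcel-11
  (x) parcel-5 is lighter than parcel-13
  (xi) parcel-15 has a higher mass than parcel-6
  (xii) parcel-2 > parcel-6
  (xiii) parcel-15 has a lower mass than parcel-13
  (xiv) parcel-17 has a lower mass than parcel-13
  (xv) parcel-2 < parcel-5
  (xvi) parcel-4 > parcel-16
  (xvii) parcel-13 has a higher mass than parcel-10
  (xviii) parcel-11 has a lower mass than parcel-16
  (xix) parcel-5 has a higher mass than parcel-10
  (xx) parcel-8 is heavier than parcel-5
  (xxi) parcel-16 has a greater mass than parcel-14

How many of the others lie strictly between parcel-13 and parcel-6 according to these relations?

3

Chaining upward from parcel-6 reaches: parcel-15, parcel-2, parcel-5, parcel-4, parcel-8.
Chaining downward from parcel-13 reaches: parcel-11, parcel-15, parcel-17, parcel-7, parcel-2, parcel-10, parcel-5.
Strictly between parcel-6 and parcel-13 are those in both lists: parcel-15, parcel-2, parcel-5 — 3 elements.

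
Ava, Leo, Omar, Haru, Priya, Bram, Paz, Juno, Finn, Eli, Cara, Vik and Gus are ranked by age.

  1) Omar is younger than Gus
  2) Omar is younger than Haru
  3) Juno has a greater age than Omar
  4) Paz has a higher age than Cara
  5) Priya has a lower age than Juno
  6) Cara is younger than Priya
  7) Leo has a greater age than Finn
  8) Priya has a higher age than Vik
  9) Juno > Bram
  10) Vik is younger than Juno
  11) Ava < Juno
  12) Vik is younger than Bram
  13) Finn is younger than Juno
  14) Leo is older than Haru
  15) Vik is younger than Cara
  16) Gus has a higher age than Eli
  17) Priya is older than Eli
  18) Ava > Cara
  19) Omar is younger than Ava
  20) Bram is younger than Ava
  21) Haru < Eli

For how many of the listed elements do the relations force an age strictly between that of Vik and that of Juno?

The relations place Vik below Juno. An element lies strictly between them when it is forced above Vik and also forced below Juno.
Above Vik: {Cara, Paz, Bram, Priya, Ava}. Below Juno: {Cara, Finn, Omar, Haru, Bram, Eli, Priya, Ava}.
Intersection: {Cara, Bram, Priya, Ava} — 4.

4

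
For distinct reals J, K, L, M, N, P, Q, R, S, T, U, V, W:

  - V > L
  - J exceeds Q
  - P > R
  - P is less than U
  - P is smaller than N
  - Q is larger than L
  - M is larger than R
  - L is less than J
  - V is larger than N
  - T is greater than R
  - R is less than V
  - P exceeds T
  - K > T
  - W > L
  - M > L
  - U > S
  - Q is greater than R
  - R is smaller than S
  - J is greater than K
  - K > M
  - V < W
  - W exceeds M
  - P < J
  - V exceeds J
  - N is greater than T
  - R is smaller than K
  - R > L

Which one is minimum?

Chaining upward from L: directly above it, R, M, Q, J, V, W; then T, K, P, S; then N, U.
That covers every other element, and nothing is given below L, so L is the minimum.

L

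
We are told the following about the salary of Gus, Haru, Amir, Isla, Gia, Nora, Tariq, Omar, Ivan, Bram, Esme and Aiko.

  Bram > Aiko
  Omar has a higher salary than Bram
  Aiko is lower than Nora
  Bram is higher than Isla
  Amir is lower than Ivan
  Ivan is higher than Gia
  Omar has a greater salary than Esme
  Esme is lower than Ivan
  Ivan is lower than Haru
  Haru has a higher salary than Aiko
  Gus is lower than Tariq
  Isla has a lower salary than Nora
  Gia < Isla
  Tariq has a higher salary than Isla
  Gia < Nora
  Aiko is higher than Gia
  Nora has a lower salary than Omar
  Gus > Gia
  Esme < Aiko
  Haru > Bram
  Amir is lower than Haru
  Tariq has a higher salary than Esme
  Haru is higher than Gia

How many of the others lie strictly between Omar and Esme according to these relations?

Chaining upward from Esme reaches: Aiko, Nora, Bram, Ivan, Haru, Tariq.
Chaining downward from Omar reaches: Gia, Isla, Aiko, Nora, Bram.
Strictly between Esme and Omar are those in both lists: Aiko, Nora, Bram — 3 elements.

3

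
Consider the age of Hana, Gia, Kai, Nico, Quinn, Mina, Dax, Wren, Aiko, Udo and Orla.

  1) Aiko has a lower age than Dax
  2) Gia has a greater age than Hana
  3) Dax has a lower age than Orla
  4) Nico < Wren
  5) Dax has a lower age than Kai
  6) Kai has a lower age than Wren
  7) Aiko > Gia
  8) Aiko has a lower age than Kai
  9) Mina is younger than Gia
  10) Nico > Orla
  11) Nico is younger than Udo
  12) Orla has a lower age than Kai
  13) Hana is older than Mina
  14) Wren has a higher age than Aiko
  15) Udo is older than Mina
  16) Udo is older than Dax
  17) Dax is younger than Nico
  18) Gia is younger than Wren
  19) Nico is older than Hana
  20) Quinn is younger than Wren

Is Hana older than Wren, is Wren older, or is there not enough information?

Hana < Gia and Gia < Aiko give Hana < Aiko.
Then Aiko < Dax extends the chain to Dax.
Then Dax < Orla extends the chain to Orla.
With Orla < Nico: Hana < Gia < Aiko < Dax < Orla < Nico.
Then Nico < Wren extends the chain to Wren.
So Wren is older.

Wren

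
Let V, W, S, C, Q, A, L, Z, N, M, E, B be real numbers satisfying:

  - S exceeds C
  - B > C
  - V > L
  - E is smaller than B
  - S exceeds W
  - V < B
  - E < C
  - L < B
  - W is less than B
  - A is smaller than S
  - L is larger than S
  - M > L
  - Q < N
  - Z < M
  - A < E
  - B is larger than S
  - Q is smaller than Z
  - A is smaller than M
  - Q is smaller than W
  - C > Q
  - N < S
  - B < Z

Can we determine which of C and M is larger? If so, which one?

M

The relevant relations are C < S; S < L; L < V; V < B; B < Z; Z < M.
Together: C < S < L < V < B < Z < M.
So M is larger.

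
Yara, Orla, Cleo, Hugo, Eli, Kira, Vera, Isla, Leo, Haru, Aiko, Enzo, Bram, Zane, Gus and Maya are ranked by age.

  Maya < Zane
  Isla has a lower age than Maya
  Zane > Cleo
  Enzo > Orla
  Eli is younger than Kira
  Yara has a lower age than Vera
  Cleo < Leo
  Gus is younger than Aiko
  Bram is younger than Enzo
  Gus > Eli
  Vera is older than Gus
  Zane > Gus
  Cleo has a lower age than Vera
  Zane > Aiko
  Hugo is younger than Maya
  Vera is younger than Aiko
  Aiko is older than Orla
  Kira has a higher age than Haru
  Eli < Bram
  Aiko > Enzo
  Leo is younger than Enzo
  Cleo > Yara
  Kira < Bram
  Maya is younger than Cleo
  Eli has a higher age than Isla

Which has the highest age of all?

Chaining downward from Zane: directly below it, Gus, Maya, Cleo, Aiko; then Isla, Eli, Orla, Yara, Hugo, Vera, Enzo; then Bram, Leo; then Kira; then Haru.
That covers every other element, and nothing is given above Zane, so Zane is the highest age.

Zane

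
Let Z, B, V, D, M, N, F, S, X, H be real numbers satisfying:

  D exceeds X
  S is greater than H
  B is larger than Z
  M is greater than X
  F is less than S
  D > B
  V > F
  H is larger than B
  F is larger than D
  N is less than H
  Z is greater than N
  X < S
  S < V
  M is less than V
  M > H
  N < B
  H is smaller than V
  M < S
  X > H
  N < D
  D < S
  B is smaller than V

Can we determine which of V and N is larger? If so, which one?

N < Z and Z < B give N < B.
With B < H: N < Z < B < H.
Then H < X extends the chain to X.
With X < D: N < Z < B < H < X < D.
Then D < F extends the chain to F.
With F < S: N < Z < B < H < X < D < F < S.
With S < V: N < Z < B < H < X < D < F < S < V.
So V is larger.

V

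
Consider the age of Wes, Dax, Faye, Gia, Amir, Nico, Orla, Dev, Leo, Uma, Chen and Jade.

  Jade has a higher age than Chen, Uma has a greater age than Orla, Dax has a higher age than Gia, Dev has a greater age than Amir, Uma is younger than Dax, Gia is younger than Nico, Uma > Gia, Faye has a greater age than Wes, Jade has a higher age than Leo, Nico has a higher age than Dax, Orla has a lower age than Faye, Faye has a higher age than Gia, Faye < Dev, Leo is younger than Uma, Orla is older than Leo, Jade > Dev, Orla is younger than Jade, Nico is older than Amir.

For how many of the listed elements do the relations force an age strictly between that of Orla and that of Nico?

Chaining upward from Orla reaches: Uma, Dax, Faye, Dev, Jade.
Chaining downward from Nico reaches: Amir, Gia, Leo, Uma, Dax.
Strictly between Orla and Nico are those in both lists: Uma, Dax — 2 elements.

2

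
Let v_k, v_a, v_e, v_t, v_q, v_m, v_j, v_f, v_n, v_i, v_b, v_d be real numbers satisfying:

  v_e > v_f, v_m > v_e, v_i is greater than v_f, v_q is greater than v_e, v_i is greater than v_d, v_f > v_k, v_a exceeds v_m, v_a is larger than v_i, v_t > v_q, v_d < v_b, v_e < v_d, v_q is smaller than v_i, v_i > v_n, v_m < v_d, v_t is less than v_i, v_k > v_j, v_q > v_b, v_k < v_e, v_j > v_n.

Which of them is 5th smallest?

The consecutive relations fix a unique order: v_n < v_j < v_k < v_f < v_e < v_m < v_d < v_b < v_q < v_t < v_i < v_a.
The 5th smallest is v_e.

v_e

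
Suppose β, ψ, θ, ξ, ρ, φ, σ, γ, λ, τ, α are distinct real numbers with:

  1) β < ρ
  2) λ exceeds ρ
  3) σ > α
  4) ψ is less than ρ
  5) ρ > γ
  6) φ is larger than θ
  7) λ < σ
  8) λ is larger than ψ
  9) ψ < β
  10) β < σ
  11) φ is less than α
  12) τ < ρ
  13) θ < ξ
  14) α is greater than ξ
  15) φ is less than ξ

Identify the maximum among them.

σ

Chaining downward from σ: directly below it, β, α, λ; then ψ, φ, ξ, ρ; then θ, γ, τ.
That covers every other element, and nothing is given above σ, so σ is the maximum.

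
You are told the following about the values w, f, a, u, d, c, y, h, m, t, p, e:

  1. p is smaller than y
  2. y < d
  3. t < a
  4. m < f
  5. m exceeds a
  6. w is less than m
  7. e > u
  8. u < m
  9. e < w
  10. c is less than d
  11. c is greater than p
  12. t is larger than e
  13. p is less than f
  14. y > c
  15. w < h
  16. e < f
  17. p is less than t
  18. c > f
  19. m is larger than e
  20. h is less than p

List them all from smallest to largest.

Nothing is placed below u, so it is least; from there u < e; e < w; w < h; h < p; p < t; t < a; a < m; m < f; f < c; c < y; y < d, each given directly.

u < e < w < h < p < t < a < m < f < c < y < d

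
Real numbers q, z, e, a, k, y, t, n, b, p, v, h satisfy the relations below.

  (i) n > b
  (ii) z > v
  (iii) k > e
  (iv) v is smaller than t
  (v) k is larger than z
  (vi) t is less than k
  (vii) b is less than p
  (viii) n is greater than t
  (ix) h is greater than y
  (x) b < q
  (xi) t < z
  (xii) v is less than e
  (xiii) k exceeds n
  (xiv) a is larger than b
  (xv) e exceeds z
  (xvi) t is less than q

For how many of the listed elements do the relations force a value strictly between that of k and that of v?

Chaining upward from v reaches: t, z, n, q, e.
Chaining downward from k reaches: t, z, b, n, e.
Strictly between v and k are those in both lists: t, z, n, e — 4 elements.

4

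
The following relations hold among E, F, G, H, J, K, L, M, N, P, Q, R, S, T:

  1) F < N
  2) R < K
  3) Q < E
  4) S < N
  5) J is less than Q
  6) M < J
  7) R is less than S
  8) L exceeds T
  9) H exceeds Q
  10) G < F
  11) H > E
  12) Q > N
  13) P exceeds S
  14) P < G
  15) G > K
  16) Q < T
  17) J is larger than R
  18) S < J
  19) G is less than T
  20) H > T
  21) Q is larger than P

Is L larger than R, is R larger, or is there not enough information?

Link the given pairs in sequence: R < S; S < P; P < G; G < F; F < N; N < Q; Q < T; T < L.
Together: R < S < P < G < F < N < Q < T < L.
So L is larger.

L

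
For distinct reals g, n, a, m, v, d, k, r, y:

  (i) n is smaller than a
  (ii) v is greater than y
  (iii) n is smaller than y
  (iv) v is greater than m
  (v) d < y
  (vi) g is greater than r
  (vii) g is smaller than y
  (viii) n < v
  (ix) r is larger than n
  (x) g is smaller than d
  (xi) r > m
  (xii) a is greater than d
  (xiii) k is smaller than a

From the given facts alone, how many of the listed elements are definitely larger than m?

6

From m the given relations immediately reach r, v.
From those, g — 3 in total.
From those, d, y — 5 in total.
From those, a — 6 in total.
No other element is forced above m by the given relations, so the count is 6.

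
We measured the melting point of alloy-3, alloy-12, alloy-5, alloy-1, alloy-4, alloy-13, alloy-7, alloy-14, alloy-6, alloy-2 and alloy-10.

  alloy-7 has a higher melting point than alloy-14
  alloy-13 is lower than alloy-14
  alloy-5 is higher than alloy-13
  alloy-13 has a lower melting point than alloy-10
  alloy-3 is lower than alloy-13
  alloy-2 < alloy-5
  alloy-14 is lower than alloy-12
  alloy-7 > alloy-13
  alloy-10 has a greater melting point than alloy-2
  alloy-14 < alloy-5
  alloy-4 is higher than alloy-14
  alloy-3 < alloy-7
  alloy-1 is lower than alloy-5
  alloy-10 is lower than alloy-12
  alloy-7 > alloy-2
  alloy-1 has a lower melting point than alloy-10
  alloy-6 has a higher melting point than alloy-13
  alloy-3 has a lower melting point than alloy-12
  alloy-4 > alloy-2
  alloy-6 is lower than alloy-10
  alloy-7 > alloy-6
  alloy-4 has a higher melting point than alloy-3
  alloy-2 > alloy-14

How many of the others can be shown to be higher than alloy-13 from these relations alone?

8

From alloy-13 the given relations immediately reach alloy-14, alloy-6, alloy-7, alloy-10, alloy-5.
From those, alloy-2, alloy-12, alloy-4 — 8 in total.
Nothing else is reachable above alloy-13; 8 in all.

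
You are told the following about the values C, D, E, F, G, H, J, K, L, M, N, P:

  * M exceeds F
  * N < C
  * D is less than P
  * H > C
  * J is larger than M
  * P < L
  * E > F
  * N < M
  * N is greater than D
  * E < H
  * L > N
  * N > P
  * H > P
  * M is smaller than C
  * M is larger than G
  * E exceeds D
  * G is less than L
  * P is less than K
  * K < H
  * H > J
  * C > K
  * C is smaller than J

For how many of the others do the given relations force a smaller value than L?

The elements the relations force below L are D, G, P, N — no chain reaches any other.
That is 4.

4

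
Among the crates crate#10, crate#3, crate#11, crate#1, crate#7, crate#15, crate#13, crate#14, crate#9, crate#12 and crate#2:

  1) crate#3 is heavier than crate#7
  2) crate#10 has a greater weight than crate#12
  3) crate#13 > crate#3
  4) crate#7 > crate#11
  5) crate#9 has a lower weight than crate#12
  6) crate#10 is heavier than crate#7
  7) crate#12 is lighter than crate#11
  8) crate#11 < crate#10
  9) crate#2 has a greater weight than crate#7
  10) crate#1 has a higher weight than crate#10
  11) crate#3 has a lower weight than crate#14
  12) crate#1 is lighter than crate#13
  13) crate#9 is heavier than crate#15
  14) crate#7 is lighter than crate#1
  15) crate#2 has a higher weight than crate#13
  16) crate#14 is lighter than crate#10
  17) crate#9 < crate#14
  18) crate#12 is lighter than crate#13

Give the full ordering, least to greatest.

crate#15 < crate#9 < crate#12 < crate#11 < crate#7 < crate#3 < crate#14 < crate#10 < crate#1 < crate#13 < crate#2

Nothing is placed below crate#15, so it is least; from there crate#15 < crate#9; crate#9 < crate#12; crate#12 < crate#11; crate#11 < crate#7; crate#7 < crate#3; crate#3 < crate#14; crate#14 < crate#10; crate#10 < crate#1; crate#1 < crate#13; crate#13 < crate#2, each given directly.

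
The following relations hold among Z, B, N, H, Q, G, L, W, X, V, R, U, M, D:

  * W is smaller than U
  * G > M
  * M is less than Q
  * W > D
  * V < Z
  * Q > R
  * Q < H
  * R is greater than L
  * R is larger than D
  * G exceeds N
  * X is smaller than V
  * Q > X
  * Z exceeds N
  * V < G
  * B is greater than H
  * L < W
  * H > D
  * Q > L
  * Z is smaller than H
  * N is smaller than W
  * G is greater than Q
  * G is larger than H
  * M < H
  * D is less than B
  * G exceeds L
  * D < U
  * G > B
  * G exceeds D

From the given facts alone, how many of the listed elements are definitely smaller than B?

10

The elements the relations force below B are X, V, M, L, D, N, Z, R, Q, H — no chain reaches any other.
That is 10.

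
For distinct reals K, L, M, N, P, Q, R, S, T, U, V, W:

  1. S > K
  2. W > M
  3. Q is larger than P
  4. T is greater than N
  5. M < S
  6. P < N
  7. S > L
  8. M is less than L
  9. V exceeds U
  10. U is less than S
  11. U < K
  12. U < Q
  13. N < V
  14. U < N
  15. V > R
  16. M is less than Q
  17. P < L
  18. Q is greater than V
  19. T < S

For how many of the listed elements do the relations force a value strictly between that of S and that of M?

1

The relations place M below S. An element lies strictly between them when it is forced above M and also forced below S.
Above M: {L, W, Q}. Below S: {U, P, N, T, K, L}.
Intersection: {L} — 1.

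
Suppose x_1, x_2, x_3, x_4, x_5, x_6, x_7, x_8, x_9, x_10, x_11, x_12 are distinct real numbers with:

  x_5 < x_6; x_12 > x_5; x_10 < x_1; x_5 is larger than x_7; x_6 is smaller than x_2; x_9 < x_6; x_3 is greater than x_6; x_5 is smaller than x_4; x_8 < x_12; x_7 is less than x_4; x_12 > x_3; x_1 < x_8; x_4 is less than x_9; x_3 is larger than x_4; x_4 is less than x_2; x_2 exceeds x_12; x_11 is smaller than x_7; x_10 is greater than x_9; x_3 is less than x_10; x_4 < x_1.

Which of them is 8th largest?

x_9

The consecutive relations fix a unique order: x_11 < x_7 < x_5 < x_4 < x_9 < x_6 < x_3 < x_10 < x_1 < x_8 < x_12 < x_2.
The 8th largest is x_9.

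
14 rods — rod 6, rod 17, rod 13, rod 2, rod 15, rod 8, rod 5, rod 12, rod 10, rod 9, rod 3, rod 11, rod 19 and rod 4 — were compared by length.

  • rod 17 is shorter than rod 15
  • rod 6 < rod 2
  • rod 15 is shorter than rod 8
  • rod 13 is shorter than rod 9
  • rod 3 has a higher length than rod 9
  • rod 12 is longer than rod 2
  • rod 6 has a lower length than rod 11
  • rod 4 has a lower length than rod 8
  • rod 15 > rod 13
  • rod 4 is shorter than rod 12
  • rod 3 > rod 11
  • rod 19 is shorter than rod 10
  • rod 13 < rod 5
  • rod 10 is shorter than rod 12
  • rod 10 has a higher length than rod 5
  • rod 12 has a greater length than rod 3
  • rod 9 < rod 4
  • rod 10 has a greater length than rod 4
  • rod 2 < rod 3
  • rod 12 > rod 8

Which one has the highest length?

rod 12

Chaining downward from rod 12: directly below it, rod 2, rod 4, rod 8, rod 3, rod 10; then rod 9, rod 19, rod 5, rod 6, rod 15, rod 11; then rod 13, rod 17.
That covers every other element, and nothing is given above rod 12, so rod 12 is the highest length.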